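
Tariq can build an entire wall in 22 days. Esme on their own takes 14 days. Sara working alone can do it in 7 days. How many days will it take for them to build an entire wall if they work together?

77/20 days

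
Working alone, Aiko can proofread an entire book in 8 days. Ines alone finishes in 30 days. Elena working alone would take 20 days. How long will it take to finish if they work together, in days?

24/5 days

Combined rate: 1/8 + 1/30 + 1/20 = (15 + 4 + 6)/120 = 25/120 = 5/24 per day.
Time = 1 ÷ (5/24) = 24/5 days.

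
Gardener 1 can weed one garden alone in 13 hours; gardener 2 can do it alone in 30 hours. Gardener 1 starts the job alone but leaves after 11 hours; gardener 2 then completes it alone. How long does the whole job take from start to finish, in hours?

203/13 hours

In 11 hours gardener 1 does 11/13 of the job, leaving 2/13.
Gardener 2 works at 1/30 per hour, so finishing takes 2/13 ÷ 1/30 = 60/13 hours.
Total time = 11 + 60/13 = 203/13 hours.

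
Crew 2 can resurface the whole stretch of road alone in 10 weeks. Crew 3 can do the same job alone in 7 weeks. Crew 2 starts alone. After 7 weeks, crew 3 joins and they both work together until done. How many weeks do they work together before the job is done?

In the first 7 weeks crew 2 alone does 7/10 of the job, leaving 3/10.
Once everyone is working, combined rate: 1/10 + 1/7 = (7 + 10)/70 = 17/70 per week.
Remaining 3/10 at 17/70 per week takes 21/17 weeks.

21/17 weeks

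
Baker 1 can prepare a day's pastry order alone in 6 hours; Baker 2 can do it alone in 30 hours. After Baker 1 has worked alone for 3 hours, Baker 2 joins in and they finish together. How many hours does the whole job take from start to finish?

In 3 hours Baker 1 does 3/6 = 1/2 of the job, leaving 1/2.
Baker 1 and Baker 2 together work at 1/5 per hour, so finishing takes 1/2 ÷ 1/5 = 5/2 hours.
Total time = 3 + 5/2 = 11/2 hours.

11/2 hours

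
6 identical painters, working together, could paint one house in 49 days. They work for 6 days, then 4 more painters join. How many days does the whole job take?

159/5 days

One painter does 1/294 of the job per day.
After 6 days with 6 painters, 6/49 is done (43/49 left).
With 10 painters the rate is 10/294 = 5/147, so the rest takes 43/49 ÷ 5/147 = 129/5 days.
Total = 6 + 129/5 = 159/5 days.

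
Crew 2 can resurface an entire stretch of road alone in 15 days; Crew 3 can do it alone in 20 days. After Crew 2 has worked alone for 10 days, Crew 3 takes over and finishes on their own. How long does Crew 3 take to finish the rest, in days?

In 10 days Crew 2 does 10/15 = 2/3 of the job, leaving 1/3.
Crew 3 works at 1/20 per day, so finishing takes 1/3 ÷ 1/20 = 20/3 days.

20/3 days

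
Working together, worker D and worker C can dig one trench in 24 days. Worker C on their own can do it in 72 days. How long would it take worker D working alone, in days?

36 days

Combined rate is 1/24 per day.
Known contribution: 1/72 per day.
So worker D's rate is 1/24 − 1/72 = 1/36, meaning 36 days alone.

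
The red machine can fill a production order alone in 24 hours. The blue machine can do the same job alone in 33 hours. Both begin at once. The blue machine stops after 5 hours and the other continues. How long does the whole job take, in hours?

224/11 hours

In the first 5 hours the combined rate is 19/264, so 95/264 of the job is done, leaving 169/264.
After the blue machine leaves the rate is 1/24 per hour; the remaining 169/264 takes 169/11 hours.
Total = 5 + 169/11 = 224/11 hours.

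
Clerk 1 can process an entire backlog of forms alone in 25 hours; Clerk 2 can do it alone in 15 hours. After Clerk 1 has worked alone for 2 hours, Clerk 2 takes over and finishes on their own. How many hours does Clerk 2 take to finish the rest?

In 2 hours Clerk 1 does 2/25 of the job, leaving 23/25.
Clerk 2 works at 1/15 per hour, so finishing takes 23/25 ÷ 1/15 = 69/5 hours.

69/5 hours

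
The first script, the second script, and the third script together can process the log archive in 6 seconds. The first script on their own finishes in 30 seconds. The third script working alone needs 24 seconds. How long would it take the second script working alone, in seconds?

Combined rate is 1/6 per second.
Known contribution: 1/30 + 1/24 = (4 + 5)/120 = 9/120 = 3/40 per second.
So the second script's rate is 1/6 − 3/40 = 11/120, meaning 120/11 seconds alone.

120/11 seconds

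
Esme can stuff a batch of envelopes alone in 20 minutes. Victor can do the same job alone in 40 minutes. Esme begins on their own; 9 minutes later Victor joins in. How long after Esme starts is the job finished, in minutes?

In the first 9 minutes Esme alone does 9/20 of the job, leaving 11/20.
Once everyone is working, combined rate: 1/20 + 1/40 = (2 + 1)/40 = 3/40 per minute.
Remaining 11/20 at 3/40 per minute takes 22/3 minutes.
Total from the start = 9 + 22/3 = 49/3 minutes.

49/3 minutes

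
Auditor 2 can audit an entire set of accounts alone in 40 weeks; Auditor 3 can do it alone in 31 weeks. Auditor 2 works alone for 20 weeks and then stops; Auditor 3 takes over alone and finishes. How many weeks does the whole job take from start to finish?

In 20 weeks Auditor 2 does 20/40 = 1/2 of the job, leaving 1/2.
Auditor 3 works at 1/31 per week, so finishing takes 1/2 ÷ 1/31 = 31/2 weeks.
Total time = 20 + 31/2 = 71/2 weeks.

71/2 weeks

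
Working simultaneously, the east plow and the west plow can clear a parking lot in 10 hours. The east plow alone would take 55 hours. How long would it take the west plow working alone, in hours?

110/9 hours

Combined rate is 1/10 per hour.
Known contribution: 1/55 per hour.
So the west plow's rate is 1/10 − 1/55 = 9/110, meaning 110/9 hours alone.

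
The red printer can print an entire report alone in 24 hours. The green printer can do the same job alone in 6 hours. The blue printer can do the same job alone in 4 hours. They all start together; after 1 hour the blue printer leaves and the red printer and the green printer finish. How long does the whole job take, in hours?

18/5 hours

In the first 1 hour the combined rate is 11/24, so 11/24 of the job is done, leaving 13/24.
After the blue printer leaves the rate is 5/24 per hour; the remaining 13/24 takes 13/5 hours.
Total = 1 + 13/5 = 18/5 hours.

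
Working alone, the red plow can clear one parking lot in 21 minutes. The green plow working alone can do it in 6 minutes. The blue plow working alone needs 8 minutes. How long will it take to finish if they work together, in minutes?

56/19 minutes

Combined rate: 1/21 + 1/6 + 1/8 = (8 + 28 + 21)/168 = 57/168 = 19/56 per minute.
Time = 1 ÷ (19/56) = 56/19 minutes.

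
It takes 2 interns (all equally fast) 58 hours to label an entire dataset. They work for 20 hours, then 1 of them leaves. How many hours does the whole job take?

96 hours

One intern does 1/116 of the job per hour.
After 20 hours with 2 interns, 10/29 is done (19/29 left).
With 1 intern the rate is 1/116, so the rest takes 19/29 ÷ 1/116 = 76 hours.
Total = 20 + 76 = 96 hours.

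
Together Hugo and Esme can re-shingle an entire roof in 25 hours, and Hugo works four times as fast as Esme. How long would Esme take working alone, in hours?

Let Esme's rate be r; then Hugo's rate is 4r, so together (4 + 1)r = 5r = 1/25.
Thus r = 1/125 per hour.
Esme alone: 125 hours; Hugo alone: 125/4 hours.

125 hours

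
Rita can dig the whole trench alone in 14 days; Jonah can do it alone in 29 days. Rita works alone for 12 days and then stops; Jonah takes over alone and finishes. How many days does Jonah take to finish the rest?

29/7 days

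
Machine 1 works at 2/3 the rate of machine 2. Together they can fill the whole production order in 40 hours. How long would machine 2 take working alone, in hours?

Let machine 2's rate be r; then machine 1's rate is (2/3)r, so together (2/3 + 1)r = (5/3)r = 1/40.
Thus r = 3/200 per hour.
Machine 2 alone: 200/3 hours; machine 1 alone: 100 hours.

200/3 hours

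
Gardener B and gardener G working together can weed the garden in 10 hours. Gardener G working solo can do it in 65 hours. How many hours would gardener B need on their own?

Combined rate is 1/10 per hour.
Known contribution: 1/65 per hour.
So gardener B's rate is 1/10 − 1/65 = 11/130, meaning 130/11 hours alone.

130/11 hours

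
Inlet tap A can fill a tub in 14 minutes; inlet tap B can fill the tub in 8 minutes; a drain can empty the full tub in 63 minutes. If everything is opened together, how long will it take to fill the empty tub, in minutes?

Net rate = 1/14 + 1/8 − 1/63 = (36 + 63 − 8)/504 = 91/504 = 13/72 per minute.
Filling time = 1 ÷ (13/72) = 72/13 minutes.

72/13 minutes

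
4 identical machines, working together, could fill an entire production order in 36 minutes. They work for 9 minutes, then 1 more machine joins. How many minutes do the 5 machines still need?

108/5 minutes

One machine does 1/144 of the job per minute.
After 9 minutes with 4 machines, 1/4 is done (3/4 left).
With 5 machines the rate is 5/144, so the rest takes 3/4 ÷ 5/144 = 108/5 minutes.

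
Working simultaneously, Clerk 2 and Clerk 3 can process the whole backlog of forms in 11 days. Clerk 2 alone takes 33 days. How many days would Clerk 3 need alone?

33/2 days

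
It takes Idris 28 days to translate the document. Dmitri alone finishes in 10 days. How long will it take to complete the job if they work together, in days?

140/19 days

With two workers the combined time is the product over the sum: 28·10/(28+10) = 280/38 = 140/19 days.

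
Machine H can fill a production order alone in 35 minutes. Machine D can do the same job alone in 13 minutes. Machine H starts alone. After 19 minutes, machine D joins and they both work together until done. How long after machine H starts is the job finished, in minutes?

In the first 19 minutes machine H alone does 19/35 of the job, leaving 16/35.
Once everyone is working, combined rate: 1/35 + 1/13 = (13 + 35)/455 = 48/455 per minute.
Remaining 16/35 at 48/455 per minute takes 13/3 minutes.
Total from the start = 19 + 13/3 = 70/3 minutes.

70/3 minutes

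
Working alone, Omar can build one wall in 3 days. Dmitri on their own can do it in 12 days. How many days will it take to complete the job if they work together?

12/5 days

With two workers the combined time is the product over the sum: 3·12/(3+12) = 36/15 = 12/5 days.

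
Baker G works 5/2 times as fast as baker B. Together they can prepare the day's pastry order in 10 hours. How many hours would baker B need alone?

Let baker B's rate be r; then baker G's rate is (5/2)r, so together (5/2 + 1)r = (7/2)r = 1/10.
Thus r = 1/35 per hour.
Baker B alone: 35 hours; baker G alone: 14 hours.

35 hours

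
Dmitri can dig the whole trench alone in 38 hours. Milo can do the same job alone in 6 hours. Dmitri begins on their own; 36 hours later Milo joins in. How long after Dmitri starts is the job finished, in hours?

399/11 hours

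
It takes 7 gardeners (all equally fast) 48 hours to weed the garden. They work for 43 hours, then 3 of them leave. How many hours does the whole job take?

One gardener does 1/336 of the job per hour.
After 43 hours with 7 gardeners, 43/48 is done (5/48 left).
With 4 gardeners the rate is 4/336 = 1/84, so the rest takes 5/48 ÷ 1/84 = 35/4 hours.
Total = 43 + 35/4 = 207/4 hours.

207/4 hours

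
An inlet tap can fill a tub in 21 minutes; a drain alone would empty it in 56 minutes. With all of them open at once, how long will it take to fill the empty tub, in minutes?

168/5 minutes

Net rate = 1/21 − 1/56 = (8 − 3)/168 = 5/168 per minute.
Filling time = 1 ÷ (5/168) = 168/5 minutes.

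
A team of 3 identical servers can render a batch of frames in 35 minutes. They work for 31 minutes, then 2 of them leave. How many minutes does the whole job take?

One server does 1/105 of the job per minute.
After 31 minutes with 3 servers, 31/35 is done (4/35 left).
With 1 server the rate is 1/105, so the rest takes 4/35 ÷ 1/105 = 12 minutes.
Total = 31 + 12 = 43 minutes.

43 minutes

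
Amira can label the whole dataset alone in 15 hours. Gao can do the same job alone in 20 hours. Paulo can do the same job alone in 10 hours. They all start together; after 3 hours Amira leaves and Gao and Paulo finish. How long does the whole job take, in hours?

16/3 hours

In the first 3 hours the combined rate is 13/60, so 13/20 of the job is done, leaving 7/20.
After Amira leaves the rate is 3/20 per hour; the remaining 7/20 takes 7/3 hours.
Total = 3 + 7/3 = 16/3 hours.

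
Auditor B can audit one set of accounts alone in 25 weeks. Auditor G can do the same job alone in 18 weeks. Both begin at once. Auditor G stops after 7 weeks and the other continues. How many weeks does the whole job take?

In the first 7 weeks the combined rate is 43/450, so 301/450 of the job is done, leaving 149/450.
After Auditor G leaves the rate is 1/25 per week; the remaining 149/450 takes 149/18 weeks.
Total = 7 + 149/18 = 275/18 weeks.

275/18 weeks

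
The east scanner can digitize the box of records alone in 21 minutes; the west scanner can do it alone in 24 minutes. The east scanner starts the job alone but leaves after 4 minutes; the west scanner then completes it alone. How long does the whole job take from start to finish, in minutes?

164/7 minutes

In 4 minutes the east scanner does 4/21 of the job, leaving 17/21.
The west scanner works at 1/24 per minute, so finishing takes 17/21 ÷ 1/24 = 136/7 minutes.
Total time = 4 + 136/7 = 164/7 minutes.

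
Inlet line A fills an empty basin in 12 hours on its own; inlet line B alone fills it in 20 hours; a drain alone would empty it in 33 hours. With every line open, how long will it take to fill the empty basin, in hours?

165/17 hours

Net rate = 1/12 + 1/20 − 1/33 = (55 + 33 − 20)/660 = 68/660 = 17/165 per hour.
Filling time = 1 ÷ (17/165) = 165/17 hours.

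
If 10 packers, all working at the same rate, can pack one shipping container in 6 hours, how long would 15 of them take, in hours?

4 hours

Total work is 10·6 = 60 packer-hours.
With 15 packers: 60/15 = 4 hours.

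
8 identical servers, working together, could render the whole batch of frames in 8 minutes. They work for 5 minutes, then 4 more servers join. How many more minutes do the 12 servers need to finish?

One server does 1/64 of the job per minute.
After 5 minutes with 8 servers, 5/8 is done (3/8 left).
With 12 servers the rate is 12/64 = 3/16, so the rest takes 3/8 ÷ 3/16 = 2 minutes.

2 minutes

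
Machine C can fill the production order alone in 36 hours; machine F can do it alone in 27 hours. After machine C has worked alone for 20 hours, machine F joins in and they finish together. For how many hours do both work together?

In 20 hours machine C does 20/36 = 5/9 of the job, leaving 4/9.
Machine C and machine F together work at 7/108 per hour, so finishing takes 4/9 ÷ 7/108 = 48/7 hours.

48/7 hours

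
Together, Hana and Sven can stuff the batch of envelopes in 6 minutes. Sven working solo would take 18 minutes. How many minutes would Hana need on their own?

9 minutes

Combined rate is 1/6 per minute.
Known contribution: 1/18 per minute.
So Hana's rate is 1/6 − 1/18 = 1/9, meaning 9 minutes alone.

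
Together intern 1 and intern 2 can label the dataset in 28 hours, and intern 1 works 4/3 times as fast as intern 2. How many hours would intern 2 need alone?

Let intern 2's rate be r; then intern 1's rate is (4/3)r, so together (4/3 + 1)r = (7/3)r = 1/28.
Thus r = 3/196 per hour.
Intern 2 alone: 196/3 hours; intern 1 alone: 49 hours.

196/3 hours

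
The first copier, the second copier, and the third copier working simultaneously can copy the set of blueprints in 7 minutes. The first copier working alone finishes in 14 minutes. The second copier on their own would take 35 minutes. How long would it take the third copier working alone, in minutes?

Combined rate is 1/7 per minute.
Known contribution: 1/14 + 1/35 = (5 + 2)/70 = 7/70 = 1/10 per minute.
So the third copier's rate is 1/7 − 1/10 = 3/70, meaning 70/3 minutes alone.

70/3 minutes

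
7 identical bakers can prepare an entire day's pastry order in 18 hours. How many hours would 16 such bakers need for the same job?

Total work is 7·18 = 126 baker-hours.
With 16 bakers: 126/16 = 63/8 hours.

63/8 hours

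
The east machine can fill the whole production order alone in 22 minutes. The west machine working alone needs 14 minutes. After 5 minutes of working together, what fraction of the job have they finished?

45/77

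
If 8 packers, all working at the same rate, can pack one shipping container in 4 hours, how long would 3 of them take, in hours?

Total work is 8·4 = 32 packer-hours.
With 3 packers: 32/3 hours.

32/3 hours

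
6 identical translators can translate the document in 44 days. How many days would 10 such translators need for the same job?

132/5 days

Total work is 6·44 = 264 translator-days.
With 10 translators: 264/10 = 132/5 days.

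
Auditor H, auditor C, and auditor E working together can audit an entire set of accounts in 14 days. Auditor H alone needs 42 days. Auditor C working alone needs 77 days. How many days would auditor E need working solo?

231/8 days

Combined rate is 1/14 per day.
Known contribution: 1/42 + 1/77 = (11 + 6)/462 = 17/462 per day.
So auditor E's rate is 1/14 − 17/462 = 8/231, meaning 231/8 days alone.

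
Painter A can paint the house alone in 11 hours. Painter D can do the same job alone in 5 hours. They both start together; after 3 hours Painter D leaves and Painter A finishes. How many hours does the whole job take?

22/5 hours

In the first 3 hours the combined rate is 16/55, so 48/55 of the job is done, leaving 7/55.
After Painter D leaves the rate is 1/11 per hour; the remaining 7/55 takes 7/5 hours.
Total = 3 + 7/5 = 22/5 hours.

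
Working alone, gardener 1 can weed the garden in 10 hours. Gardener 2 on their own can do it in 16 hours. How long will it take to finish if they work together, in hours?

With two workers the combined time is the product over the sum: 10·16/(10+16) = 160/26 = 80/13 hours.

80/13 hours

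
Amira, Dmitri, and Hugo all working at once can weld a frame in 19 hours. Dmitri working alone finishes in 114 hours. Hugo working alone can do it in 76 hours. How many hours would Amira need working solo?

228/7 hours

Combined rate is 1/19 per hour.
Known contribution: 1/114 + 1/76 = (2 + 3)/228 = 5/228 per hour.
So Amira's rate is 1/19 − 5/228 = 7/228, meaning 228/7 hours alone.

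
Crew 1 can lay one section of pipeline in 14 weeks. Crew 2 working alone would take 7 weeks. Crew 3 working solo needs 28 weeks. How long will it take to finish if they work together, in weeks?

4 weeks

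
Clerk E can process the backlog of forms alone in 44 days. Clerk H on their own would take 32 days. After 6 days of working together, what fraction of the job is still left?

119/176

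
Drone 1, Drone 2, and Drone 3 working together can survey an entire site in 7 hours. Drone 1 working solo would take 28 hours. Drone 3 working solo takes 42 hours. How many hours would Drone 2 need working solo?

12 hours

Combined rate is 1/7 per hour.
Known contribution: 1/28 + 1/42 = (3 + 2)/84 = 5/84 per hour.
So Drone 2's rate is 1/7 − 5/84 = 1/12, meaning 12 hours alone.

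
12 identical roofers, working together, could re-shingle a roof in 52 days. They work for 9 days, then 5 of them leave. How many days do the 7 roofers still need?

One roofer does 1/624 of the job per day.
After 9 days with 12 roofers, 9/52 is done (43/52 left).
With 7 roofers the rate is 7/624, so the rest takes 43/52 ÷ 7/624 = 516/7 days.

516/7 days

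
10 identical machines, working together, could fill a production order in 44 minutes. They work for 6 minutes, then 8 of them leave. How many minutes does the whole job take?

196 minutes

One machine does 1/440 of the job per minute.
After 6 minutes with 10 machines, 3/22 is done (19/22 left).
With 2 machines the rate is 2/440 = 1/220, so the rest takes 19/22 ÷ 1/220 = 190 minutes.
Total = 6 + 190 = 196 minutes.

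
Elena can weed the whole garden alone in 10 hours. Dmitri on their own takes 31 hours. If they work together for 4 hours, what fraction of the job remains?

73/155

Combined rate: 1/10 + 1/31 = (31 + 10)/310 = 41/310 per hour.
In 4 hours they complete 4·41/310 = 82/155 of the job.
So 73/155 remains.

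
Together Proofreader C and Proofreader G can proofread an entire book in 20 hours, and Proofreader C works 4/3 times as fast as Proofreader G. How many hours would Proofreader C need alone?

35 hours

Let Proofreader G's rate be r; then Proofreader C's rate is (4/3)r, so together (4/3 + 1)r = (7/3)r = 1/20.
Thus r = 3/140 per hour.
Proofreader G alone: 140/3 hours; Proofreader C alone: 35 hours.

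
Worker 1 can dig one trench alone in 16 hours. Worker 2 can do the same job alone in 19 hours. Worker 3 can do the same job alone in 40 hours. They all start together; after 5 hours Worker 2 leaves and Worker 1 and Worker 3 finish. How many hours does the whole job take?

160/19 hours

In the first 5 hours the combined rate is 213/1520, so 213/304 of the job is done, leaving 91/304.
After Worker 2 leaves the rate is 7/80 per hour; the remaining 91/304 takes 65/19 hours.
Total = 5 + 65/19 = 160/19 hours.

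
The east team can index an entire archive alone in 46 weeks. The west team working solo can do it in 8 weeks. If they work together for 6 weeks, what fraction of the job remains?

Combined rate: 1/46 + 1/8 = (4 + 23)/184 = 27/184 per week.
In 6 weeks they complete 6·27/184 = 81/92 of the job.
So 11/92 remains.

11/92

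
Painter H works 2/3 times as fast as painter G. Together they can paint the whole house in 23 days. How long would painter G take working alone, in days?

Let painter G's rate be r; then painter H's rate is (2/3)r, so together (2/3 + 1)r = (5/3)r = 1/23.
Thus r = 3/115 per day.
Painter G alone: 115/3 days; painter H alone: 115/2 days.

115/3 days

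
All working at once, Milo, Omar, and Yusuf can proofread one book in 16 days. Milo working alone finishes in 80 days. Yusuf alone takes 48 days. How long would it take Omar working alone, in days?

240/7 days

Combined rate is 1/16 per day.
Known contribution: 1/80 + 1/48 = (3 + 5)/240 = 8/240 = 1/30 per day.
So Omar's rate is 1/16 − 1/30 = 7/240, meaning 240/7 days alone.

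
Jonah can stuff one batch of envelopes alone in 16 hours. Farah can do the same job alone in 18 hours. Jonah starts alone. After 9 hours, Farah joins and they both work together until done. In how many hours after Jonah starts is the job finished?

216/17 hours

In the first 9 hours Jonah alone does 9/16 of the job, leaving 7/16.
Once everyone is working, combined rate: 1/16 + 1/18 = (9 + 8)/144 = 17/144 per hour.
Remaining 7/16 at 17/144 per hour takes 63/17 hours.
Total from the start = 9 + 63/17 = 216/17 hours.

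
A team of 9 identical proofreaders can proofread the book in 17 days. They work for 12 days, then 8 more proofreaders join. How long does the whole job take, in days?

249/17 days

One proofreader does 1/153 of the job per day.
After 12 days with 9 proofreaders, 12/17 is done (5/17 left).
With 17 proofreaders the rate is 17/153 = 1/9, so the rest takes 5/17 ÷ 1/9 = 45/17 days.
Total = 12 + 45/17 = 249/17 days.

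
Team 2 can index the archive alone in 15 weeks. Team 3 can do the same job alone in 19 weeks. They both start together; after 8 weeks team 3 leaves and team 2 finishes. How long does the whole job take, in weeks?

In the first 8 weeks the combined rate is 34/285, so 272/285 of the job is done, leaving 13/285.
After team 3 leaves the rate is 1/15 per week; the remaining 13/285 takes 13/19 weeks.
Total = 8 + 13/19 = 165/19 weeks.

165/19 weeks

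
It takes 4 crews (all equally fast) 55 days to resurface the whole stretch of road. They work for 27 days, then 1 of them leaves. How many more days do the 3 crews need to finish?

112/3 days

One crew does 1/220 of the job per day.
After 27 days with 4 crews, 27/55 is done (28/55 left).
With 3 crews the rate is 3/220, so the rest takes 28/55 ÷ 3/220 = 112/3 days.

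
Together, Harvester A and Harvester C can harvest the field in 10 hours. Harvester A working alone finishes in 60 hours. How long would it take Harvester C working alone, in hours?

12 hours

Combined rate is 1/10 per hour.
Known contribution: 1/60 per hour.
So Harvester C's rate is 1/10 − 1/60 = 1/12, meaning 12 hours alone.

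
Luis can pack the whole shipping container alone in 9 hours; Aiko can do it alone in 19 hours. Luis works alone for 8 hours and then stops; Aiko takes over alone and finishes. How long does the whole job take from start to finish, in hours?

91/9 hours

In 8 hours Luis does 8/9 of the job, leaving 1/9.
Aiko works at 1/19 per hour, so finishing takes 1/9 ÷ 1/19 = 19/9 hours.
Total time = 8 + 19/9 = 91/9 hours.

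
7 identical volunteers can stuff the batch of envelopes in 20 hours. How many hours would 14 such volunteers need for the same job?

10 hours

Total work is 7·20 = 140 volunteer-hours.
With 14 volunteers: 140/14 = 10 hours.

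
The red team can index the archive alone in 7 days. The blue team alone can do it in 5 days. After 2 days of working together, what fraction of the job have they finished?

Combined rate: 1/7 + 1/5 = (5 + 7)/35 = 12/35 per day.
In 2 days they complete 2·12/35 = 24/35 of the job.

24/35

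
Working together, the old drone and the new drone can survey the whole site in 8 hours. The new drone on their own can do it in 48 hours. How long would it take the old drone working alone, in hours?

48/5 hours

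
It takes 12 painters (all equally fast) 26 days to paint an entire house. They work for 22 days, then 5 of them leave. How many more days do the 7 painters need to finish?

One painter does 1/312 of the job per day.
After 22 days with 12 painters, 11/13 is done (2/13 left).
With 7 painters the rate is 7/312, so the rest takes 2/13 ÷ 7/312 = 48/7 days.

48/7 days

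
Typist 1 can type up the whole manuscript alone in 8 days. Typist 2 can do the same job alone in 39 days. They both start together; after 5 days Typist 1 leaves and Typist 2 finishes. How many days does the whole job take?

117/8 days

In the first 5 days the combined rate is 47/312, so 235/312 of the job is done, leaving 77/312.
After Typist 1 leaves the rate is 1/39 per day; the remaining 77/312 takes 77/8 days.
Total = 5 + 77/8 = 117/8 days.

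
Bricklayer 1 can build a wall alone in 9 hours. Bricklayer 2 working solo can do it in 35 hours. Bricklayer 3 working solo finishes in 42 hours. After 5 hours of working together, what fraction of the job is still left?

23/126

Combined rate: 1/9 + 1/35 + 1/42 = (70 + 18 + 15)/630 = 103/630 per hour.
In 5 hours they complete 5·103/630 = 103/126 of the job.
So 23/126 remains.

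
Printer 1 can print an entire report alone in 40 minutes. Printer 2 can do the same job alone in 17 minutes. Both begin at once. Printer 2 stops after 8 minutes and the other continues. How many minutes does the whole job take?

360/17 minutes

In the first 8 minutes the combined rate is 57/680, so 57/85 of the job is done, leaving 28/85.
After Printer 2 leaves the rate is 1/40 per minute; the remaining 28/85 takes 224/17 minutes.
Total = 8 + 224/17 = 360/17 minutes.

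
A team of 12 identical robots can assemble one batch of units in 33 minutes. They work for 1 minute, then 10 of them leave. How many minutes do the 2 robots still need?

One robot does 1/396 of the job per minute.
After 1 minute with 12 robots, 1/33 is done (32/33 left).
With 2 robots the rate is 2/396 = 1/198, so the rest takes 32/33 ÷ 1/198 = 192 minutes.

192 minutes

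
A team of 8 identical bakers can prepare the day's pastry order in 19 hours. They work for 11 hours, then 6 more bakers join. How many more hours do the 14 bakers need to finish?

One baker does 1/152 of the job per hour.
After 11 hours with 8 bakers, 11/19 is done (8/19 left).
With 14 bakers the rate is 14/152 = 7/76, so the rest takes 8/19 ÷ 7/76 = 32/7 hours.

32/7 hours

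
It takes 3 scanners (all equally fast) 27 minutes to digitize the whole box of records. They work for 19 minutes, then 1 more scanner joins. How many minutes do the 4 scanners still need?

One scanner does 1/81 of the job per minute.
After 19 minutes with 3 scanners, 19/27 is done (8/27 left).
With 4 scanners the rate is 4/81, so the rest takes 8/27 ÷ 4/81 = 6 minutes.

6 minutes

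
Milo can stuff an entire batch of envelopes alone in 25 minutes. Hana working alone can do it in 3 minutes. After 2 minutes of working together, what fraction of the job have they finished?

56/75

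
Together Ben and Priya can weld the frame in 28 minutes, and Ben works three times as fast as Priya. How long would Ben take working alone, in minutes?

Let Priya's rate be r; then Ben's rate is 3r, so together (3 + 1)r = 4r = 1/28.
Thus r = 1/112 per minute.
Priya alone: 112 minutes; Ben alone: 112/3 minutes.

112/3 minutes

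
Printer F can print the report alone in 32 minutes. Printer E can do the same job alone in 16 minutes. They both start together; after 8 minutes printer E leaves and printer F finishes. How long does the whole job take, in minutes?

In the first 8 minutes the combined rate is 3/32, so 3/4 of the job is done, leaving 1/4.
After printer E leaves the rate is 1/32 per minute; the remaining 1/4 takes 8 minutes.
Total = 8 + 8 = 16 minutes.

16 minutes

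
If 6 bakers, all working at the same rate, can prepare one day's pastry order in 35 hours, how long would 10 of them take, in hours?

21 hours

Total work is 6·35 = 210 baker-hours.
With 10 bakers: 210/10 = 21 hours.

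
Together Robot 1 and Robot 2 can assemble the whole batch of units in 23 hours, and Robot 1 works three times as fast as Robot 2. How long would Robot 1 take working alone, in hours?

Let Robot 2's rate be r; then Robot 1's rate is 3r, so together (3 + 1)r = 4r = 1/23.
Thus r = 1/92 per hour.
Robot 2 alone: 92 hours; Robot 1 alone: 92/3 hours.

92/3 hours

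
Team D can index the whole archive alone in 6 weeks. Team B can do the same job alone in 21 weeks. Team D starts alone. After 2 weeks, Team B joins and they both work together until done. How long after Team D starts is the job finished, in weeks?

In the first 2 weeks Team D alone does 2/6 = 1/3 of the job, leaving 2/3.
Once everyone is working, combined rate: 1/6 + 1/21 = (7 + 2)/42 = 9/42 = 3/14 per week.
Remaining 2/3 at 3/14 per week takes 28/9 weeks.
Total from the start = 2 + 28/9 = 46/9 weeks.

46/9 weeks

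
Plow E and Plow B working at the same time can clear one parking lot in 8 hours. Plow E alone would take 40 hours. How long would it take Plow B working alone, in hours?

10 hours

Combined rate is 1/8 per hour.
Known contribution: 1/40 per hour.
So Plow B's rate is 1/8 − 1/40 = 1/10, meaning 10 hours alone.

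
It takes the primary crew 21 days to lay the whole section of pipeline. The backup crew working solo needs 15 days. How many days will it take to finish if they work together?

35/4 days

Combined rate: 1/21 + 1/15 = (5 + 7)/105 = 12/105 = 4/35 per day.
Time = 1 ÷ (4/35) = 35/4 days.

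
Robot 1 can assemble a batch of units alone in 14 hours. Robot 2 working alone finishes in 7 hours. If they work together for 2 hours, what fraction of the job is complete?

3/7

Combined rate: 1/14 + 1/7 = (1 + 2)/14 = 3/14 per hour.
In 2 hours they complete 2·3/14 = 3/7 of the job.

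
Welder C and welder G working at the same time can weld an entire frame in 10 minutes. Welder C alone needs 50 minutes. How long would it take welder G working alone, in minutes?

Combined rate is 1/10 per minute.
Known contribution: 1/50 per minute.
So welder G's rate is 1/10 − 1/50 = 2/25, meaning 25/2 minutes alone.

25/2 minutes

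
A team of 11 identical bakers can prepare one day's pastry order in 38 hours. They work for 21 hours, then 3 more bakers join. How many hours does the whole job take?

481/14 hours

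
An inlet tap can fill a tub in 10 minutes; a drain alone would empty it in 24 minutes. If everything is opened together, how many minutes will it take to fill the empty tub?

120/7 minutes

Net rate = 1/10 − 1/24 = (12 − 5)/120 = 7/120 per minute.
Filling time = 1 ÷ (7/120) = 120/7 minutes.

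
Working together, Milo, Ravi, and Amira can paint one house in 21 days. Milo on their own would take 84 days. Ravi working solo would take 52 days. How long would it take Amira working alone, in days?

Combined rate is 1/21 per day.
Known contribution: 1/84 + 1/52 = (13 + 21)/1092 = 34/1092 = 17/546 per day.
So Amira's rate is 1/21 − 17/546 = 3/182, meaning 182/3 days alone.

182/3 days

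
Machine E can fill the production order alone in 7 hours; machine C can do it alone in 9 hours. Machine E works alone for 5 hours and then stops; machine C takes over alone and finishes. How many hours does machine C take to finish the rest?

In 5 hours machine E does 5/7 of the job, leaving 2/7.
Machine C works at 1/9 per hour, so finishing takes 2/7 ÷ 1/9 = 18/7 hours.

18/7 hours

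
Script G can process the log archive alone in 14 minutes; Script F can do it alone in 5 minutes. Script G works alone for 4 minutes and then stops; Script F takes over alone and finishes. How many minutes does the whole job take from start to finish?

In 4 minutes Script G does 4/14 = 2/7 of the job, leaving 5/7.
Script F works at 1/5 per minute, so finishing takes 5/7 ÷ 1/5 = 25/7 minutes.
Total time = 4 + 25/7 = 53/7 minutes.

53/7 minutes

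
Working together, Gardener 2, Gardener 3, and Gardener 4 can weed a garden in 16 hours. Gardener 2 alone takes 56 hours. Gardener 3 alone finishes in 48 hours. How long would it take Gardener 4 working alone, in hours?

Combined rate is 1/16 per hour.
Known contribution: 1/56 + 1/48 = (6 + 7)/336 = 13/336 per hour.
So Gardener 4's rate is 1/16 − 13/336 = 1/42, meaning 42 hours alone.

42 hours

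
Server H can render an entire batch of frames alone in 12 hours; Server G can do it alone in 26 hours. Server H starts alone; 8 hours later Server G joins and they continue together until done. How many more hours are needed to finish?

52/19 hours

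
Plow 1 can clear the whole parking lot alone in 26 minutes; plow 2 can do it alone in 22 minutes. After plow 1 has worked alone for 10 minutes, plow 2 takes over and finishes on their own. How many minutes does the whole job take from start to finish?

306/13 minutes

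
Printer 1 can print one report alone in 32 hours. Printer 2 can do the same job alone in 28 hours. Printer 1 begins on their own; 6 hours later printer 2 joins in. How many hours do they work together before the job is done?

In the first 6 hours printer 1 alone does 6/32 = 3/16 of the job, leaving 13/16.
Once everyone is working, combined rate: 1/32 + 1/28 = (7 + 8)/224 = 15/224 per hour.
Remaining 13/16 at 15/224 per hour takes 182/15 hours.

182/15 hours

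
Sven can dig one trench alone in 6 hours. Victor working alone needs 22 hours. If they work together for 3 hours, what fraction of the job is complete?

7/11

Combined rate: 1/6 + 1/22 = (11 + 3)/66 = 14/66 = 7/33 per hour.
In 3 hours they complete 3·7/33 = 7/11 of the job.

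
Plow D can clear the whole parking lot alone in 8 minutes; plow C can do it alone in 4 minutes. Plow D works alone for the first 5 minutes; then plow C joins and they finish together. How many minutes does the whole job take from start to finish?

In 5 minutes plow D does 5/8 of the job, leaving 3/8.
Plow D and plow C together work at 3/8 per minute, so finishing takes 3/8 ÷ 3/8 = 1 minute.
Total time = 5 + 1 = 6 minutes.

6 minutes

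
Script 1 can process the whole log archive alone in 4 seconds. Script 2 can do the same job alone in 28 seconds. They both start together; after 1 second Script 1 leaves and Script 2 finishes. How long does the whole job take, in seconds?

In the first 1 second the combined rate is 2/7, so 2/7 of the job is done, leaving 5/7.
After Script 1 leaves the rate is 1/28 per second; the remaining 5/7 takes 20 seconds.
Total = 1 + 20 = 21 seconds.

21 seconds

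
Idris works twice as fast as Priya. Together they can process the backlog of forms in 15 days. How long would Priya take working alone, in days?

45 days

Let Priya's rate be r; then Idris's rate is 2r, so together (2 + 1)r = 3r = 1/15.
Thus r = 1/45 per day.
Priya alone: 45 days; Idris alone: 45/2 days.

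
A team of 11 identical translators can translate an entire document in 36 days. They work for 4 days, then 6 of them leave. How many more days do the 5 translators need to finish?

One translator does 1/396 of the job per day.
After 4 days with 11 translators, 1/9 is done (8/9 left).
With 5 translators the rate is 5/396, so the rest takes 8/9 ÷ 5/396 = 352/5 days.

352/5 days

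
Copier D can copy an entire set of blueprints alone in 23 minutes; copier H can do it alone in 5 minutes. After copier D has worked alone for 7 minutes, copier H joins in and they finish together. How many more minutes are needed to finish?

20/7 minutes

In 7 minutes copier D does 7/23 of the job, leaving 16/23.
Copier D and copier H together work at 28/115 per minute, so finishing takes 16/23 ÷ 28/115 = 20/7 minutes.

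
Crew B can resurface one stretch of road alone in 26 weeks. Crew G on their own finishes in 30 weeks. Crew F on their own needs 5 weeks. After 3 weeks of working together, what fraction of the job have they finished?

Combined rate: 1/26 + 1/30 + 1/5 = (15 + 13 + 78)/390 = 106/390 = 53/195 per week.
In 3 weeks they complete 3·53/195 = 53/65 of the job.

53/65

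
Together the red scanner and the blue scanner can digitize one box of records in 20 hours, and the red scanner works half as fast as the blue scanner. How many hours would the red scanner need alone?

60 hours

Let the blue scanner's rate be r; then the red scanner's rate is (1/2)r, so together (1/2 + 1)r = (3/2)r = 1/20.
Thus r = 1/30 per hour.
The blue scanner alone: 30 hours; the red scanner alone: 60 hours.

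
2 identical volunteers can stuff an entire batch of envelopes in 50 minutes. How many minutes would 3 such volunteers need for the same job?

Total work is 2·50 = 100 volunteer-minutes.
With 3 volunteers: 100/3 minutes.

100/3 minutes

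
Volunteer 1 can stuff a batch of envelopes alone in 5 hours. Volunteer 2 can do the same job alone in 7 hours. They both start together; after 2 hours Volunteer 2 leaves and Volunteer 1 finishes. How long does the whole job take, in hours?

In the first 2 hours the combined rate is 12/35, so 24/35 of the job is done, leaving 11/35.
After Volunteer 2 leaves the rate is 1/5 per hour; the remaining 11/35 takes 11/7 hours.
Total = 2 + 11/7 = 25/7 hours.

25/7 hours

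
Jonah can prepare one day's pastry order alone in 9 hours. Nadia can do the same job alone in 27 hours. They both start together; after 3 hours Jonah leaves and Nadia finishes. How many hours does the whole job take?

18 hours

In the first 3 hours the combined rate is 4/27, so 4/9 of the job is done, leaving 5/9.
After Jonah leaves the rate is 1/27 per hour; the remaining 5/9 takes 15 hours.
Total = 3 + 15 = 18 hours.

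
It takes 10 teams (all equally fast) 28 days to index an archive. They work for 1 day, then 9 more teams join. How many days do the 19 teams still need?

One team does 1/280 of the job per day.
After 1 day with 10 teams, 1/28 is done (27/28 left).
With 19 teams the rate is 19/280, so the rest takes 27/28 ÷ 19/280 = 270/19 days.

270/19 days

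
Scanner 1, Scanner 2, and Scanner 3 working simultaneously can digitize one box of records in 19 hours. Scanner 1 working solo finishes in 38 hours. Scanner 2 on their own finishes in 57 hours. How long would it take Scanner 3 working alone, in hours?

114 hours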